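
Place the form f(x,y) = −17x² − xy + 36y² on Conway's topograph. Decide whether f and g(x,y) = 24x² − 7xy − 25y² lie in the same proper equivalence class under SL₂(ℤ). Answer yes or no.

D₁ = 2449, D₂ = 2449
river cycle of f (length 64): (-17, 33, 20), (20, 47, -3), (-3, 49, 4), (4, 47, -15), (-15, 43, 10), (10, 37, -27), (-27, 17, 20), (20, 23, -24), (-24, 25, 19), (19, 13, -30), … (54 more)
river cycle of g (length 64): (-25, 7, 24), (24, 41, -8), (-8, 39, 29), (29, 19, -18), (-18, 17, 30), (30, 43, -5), (-5, 47, 12), (12, 49, -1), (-1, 49, 12), (12, 47, -5), … (54 more)
cycles differ ⇒ inequivalent

no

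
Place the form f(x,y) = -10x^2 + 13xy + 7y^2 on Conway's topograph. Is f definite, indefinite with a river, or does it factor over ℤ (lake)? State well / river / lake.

D = b²−4ac = 13² − 4·(-10)·7 = 449
D > 0 non-square ⇒ indefinite ⇒ periodic river

river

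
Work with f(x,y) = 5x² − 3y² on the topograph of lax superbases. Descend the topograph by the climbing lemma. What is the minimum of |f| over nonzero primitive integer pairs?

descent: ρ → (-3,6,2)  [lands on river]
river: ρ → (2,6,-3)
closes: descent 1, river 2
min |a| on river = 2

2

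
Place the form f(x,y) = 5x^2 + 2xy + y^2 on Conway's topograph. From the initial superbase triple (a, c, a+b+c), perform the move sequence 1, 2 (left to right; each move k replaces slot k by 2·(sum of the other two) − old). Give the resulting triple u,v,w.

start (5,1,8) = (f(1,0),f(0,1),f(1,1))
replace slot 1: 2·(1+8) − 5 = 13 → (13,1,8)
replace slot 2: 2·(13+8) − 1 = 41 → (13,41,8)

13,41,8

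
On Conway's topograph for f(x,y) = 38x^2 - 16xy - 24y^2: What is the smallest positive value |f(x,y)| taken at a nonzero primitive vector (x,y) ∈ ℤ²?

descent: ρ → (-24,16,38)  [lands on river]
river: ρ → (38,60,-2)
river: ρ → (-2,60,38)
river: ρ → (38,16,-24)
river: ρ → (-24,32,30)
river: ρ → (30,28,-26)
river: ρ → (-26,24,32)
river: ρ → (32,40,-18)
river: ρ → (-18,32,40)
river: ρ → (40,48,-10)
river: ρ → (-10,52,30)
river: ρ → (30,8,-32)
river: ρ → (-32,56,6)
river: ρ → (6,52,-50)
river: ρ → (-50,48,8)
river: ρ → (8,48,-50)
river: ρ → (-50,52,6)
river: ρ → (6,56,-32)
river: ρ → (-32,8,30)
river: ρ → (30,52,-10)
river: ρ → (-10,48,40)
river: ρ → (40,32,-18)
river: ρ → (-18,40,32)
river: ρ → (32,24,-26)
river: ρ → (-26,28,30)
river: ρ → (30,32,-24)
closes: descent 1, river 26
min |a| on river = 2

2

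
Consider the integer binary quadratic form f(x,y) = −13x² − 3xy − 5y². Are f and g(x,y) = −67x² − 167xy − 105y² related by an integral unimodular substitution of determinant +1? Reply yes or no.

D₁ = -251, D₂ = -251
f is negative-definite; reduce −f:
−f: flip: (13,3,5)→(5,-3,13)
−f: reduced (well bottom): (5,-3,13) with a≤c, −a<b≤a
flip sign back: reduced form of f is (-5,3,-13)
g is negative-definite; reduce −g:
−g: translate: b→33 (≡167 mod 134), so (67,167,105)→(67,33,5)
−g: flip: (67,33,5)→(5,-33,67)
−g: translate: b→-3 (≡-33 mod 10), so (5,-33,67)→(5,-3,13)
−g: reduced (well bottom): (5,-3,13) with a≤c, −a<b≤a
flip sign back: reduced form of g is (-5,3,-13)
reduced forms (-5, 3, -13) vs (-5, 3, -13) ⇒ equivalent

yes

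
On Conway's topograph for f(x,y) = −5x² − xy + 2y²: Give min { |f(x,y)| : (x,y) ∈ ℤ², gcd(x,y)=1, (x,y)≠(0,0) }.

descent: ρ → (2,5,-2)  [lands on river]
river: ρ → (-2,3,4)
river: ρ → (4,5,-1)
river: ρ → (-1,5,4)
river: ρ → (4,3,-2)
river: ρ → (-2,5,2)
river: ρ → (2,3,-4)
river: ρ → (-4,5,1)
river: ρ → (1,5,-4)
river: ρ → (-4,3,2)
closes: descent 1, river 10
min |a| on river = 1

1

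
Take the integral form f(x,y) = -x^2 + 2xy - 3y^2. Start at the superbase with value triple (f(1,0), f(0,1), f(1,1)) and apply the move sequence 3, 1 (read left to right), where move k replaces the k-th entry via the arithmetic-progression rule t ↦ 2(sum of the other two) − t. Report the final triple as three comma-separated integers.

start (-1,-3,-2) = (f(1,0),f(0,1),f(1,1))
replace slot 3: 2·((-1)+(-3)) − (-2) = -6 → (-1,-3,-6)
replace slot 1: 2·((-3)+(-6)) − (-1) = -17 → (-17,-3,-6)

-17,-3,-6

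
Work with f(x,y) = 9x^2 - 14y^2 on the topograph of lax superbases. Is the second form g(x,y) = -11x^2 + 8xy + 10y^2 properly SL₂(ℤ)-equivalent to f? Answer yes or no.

D₁ = 504, D₂ = 504
river cycle of f (length 4): (9, 18, -5), (-5, 22, 1), (1, 22, -5), (-5, 18, 9)
river cycle of g (length 10): (10, 12, -9), (-9, 6, 13), (13, 20, -2), (-2, 20, 13), (13, 6, -9), (-9, 12, 10), (10, 8, -11), (-11, 14, 7), (7, 14, -11), (-11, 8, 10)
cycles differ ⇒ inequivalent

no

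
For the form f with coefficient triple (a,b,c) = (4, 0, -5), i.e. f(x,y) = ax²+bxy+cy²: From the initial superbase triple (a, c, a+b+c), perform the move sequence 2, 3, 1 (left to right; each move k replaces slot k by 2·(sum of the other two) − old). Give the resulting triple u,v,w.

start (4,-5,-1) = (f(1,0),f(0,1),f(1,1))
replace slot 2: 2·(4+(-1)) − (-5) = 11 → (4,11,-1)
replace slot 3: 2·(4+11) − (-1) = 31 → (4,11,31)
replace slot 1: 2·(11+31) − 4 = 80 → (80,11,31)

80,11,31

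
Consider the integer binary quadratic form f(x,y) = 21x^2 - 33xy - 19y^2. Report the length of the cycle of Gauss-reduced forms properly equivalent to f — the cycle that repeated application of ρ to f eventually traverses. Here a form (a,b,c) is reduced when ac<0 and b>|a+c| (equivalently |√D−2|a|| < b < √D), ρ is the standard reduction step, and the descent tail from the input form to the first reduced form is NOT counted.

D = 2685, ⌊√D⌋ = 51
descent: ρ → (-19,33,21)  [lands on river]
river: ρ → (21,51,-1)
river: ρ → (-1,51,21)
river: ρ → (21,33,-19)
river: ρ → (-19,43,11)
river: ρ → (11,45,-15)
river: ρ → (-15,45,11)
river: ρ → (11,43,-19)
ρ-cycle length = 8 (tail of 1 descent step not counted)

8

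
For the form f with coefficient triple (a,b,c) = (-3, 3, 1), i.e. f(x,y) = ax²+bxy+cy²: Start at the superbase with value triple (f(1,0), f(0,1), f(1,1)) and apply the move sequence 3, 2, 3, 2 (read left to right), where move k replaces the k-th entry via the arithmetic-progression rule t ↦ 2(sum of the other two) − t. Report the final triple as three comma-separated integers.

start (-3,1,1) = (f(1,0),f(0,1),f(1,1))
replace slot 3: 2·((-3)+1) − 1 = -5 → (-3,1,-5)
replace slot 2: 2·((-3)+(-5)) − 1 = -17 → (-3,-17,-5)
replace slot 3: 2·((-3)+(-17)) − (-5) = -35 → (-3,-17,-35)
replace slot 2: 2·((-3)+(-35)) − (-17) = -59 → (-3,-59,-35)

-3,-59,-35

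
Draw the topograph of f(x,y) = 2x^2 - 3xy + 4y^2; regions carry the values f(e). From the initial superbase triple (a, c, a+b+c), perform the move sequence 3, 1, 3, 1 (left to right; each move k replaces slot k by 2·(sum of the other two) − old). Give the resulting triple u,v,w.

start (2,4,3) = (f(1,0),f(0,1),f(1,1))
replace slot 3: 2·(2+4) − 3 = 9 → (2,4,9)
replace slot 1: 2·(4+9) − 2 = 24 → (24,4,9)
replace slot 3: 2·(24+4) − 9 = 47 → (24,4,47)
replace slot 1: 2·(4+47) − 24 = 78 → (78,4,47)

78,4,47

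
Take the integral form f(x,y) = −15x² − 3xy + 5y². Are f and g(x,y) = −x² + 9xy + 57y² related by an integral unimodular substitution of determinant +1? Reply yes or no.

D₁ = 309, D₂ = 309
river cycle of f (length 6): (5, 13, -7), (-7, 15, 3), (3, 15, -7), (-7, 13, 5), (5, 17, -1), (-1, 17, 5)
river cycle of g (length 6): (-1, 17, 5), (5, 13, -7), (-7, 15, 3), (3, 15, -7), (-7, 13, 5), (5, 17, -1)
cycles coincide ⇒ equivalent

yes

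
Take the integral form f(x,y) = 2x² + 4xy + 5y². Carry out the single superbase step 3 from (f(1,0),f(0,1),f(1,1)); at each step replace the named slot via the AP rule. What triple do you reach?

start (2,5,11) = (f(1,0),f(0,1),f(1,1))
replace slot 3: 2·(2+5) − 11 = 3 → (2,5,3)

2,5,3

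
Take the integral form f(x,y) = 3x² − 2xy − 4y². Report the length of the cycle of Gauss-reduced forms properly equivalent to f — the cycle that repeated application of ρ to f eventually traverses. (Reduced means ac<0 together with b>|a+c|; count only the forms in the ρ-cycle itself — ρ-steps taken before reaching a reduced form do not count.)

D = 52, ⌊√D⌋ = 7
descent: ρ → (-4,2,3)  [lands on river]
river: ρ → (3,4,-3)
river: ρ → (-3,2,4)
river: ρ → (4,6,-1)
river: ρ → (-1,6,4)
river: ρ → (4,2,-3)
river: ρ → (-3,4,3)
river: ρ → (3,2,-4)
river: ρ → (-4,6,1)
river: ρ → (1,6,-4)
ρ-cycle length = 10 (tail of 1 descent step not counted)

10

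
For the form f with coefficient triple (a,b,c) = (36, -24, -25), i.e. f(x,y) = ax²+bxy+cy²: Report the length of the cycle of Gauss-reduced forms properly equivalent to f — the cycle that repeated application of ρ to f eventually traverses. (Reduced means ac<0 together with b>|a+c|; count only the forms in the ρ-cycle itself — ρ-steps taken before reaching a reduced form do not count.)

D = 4176, ⌊√D⌋ = 64
descent: ρ → (-25,24,36)  [lands on river]
river: ρ → (36,48,-13)
river: ρ → (-13,56,20)
river: ρ → (20,64,-1)
river: ρ → (-1,64,20)
river: ρ → (20,56,-13)
river: ρ → (-13,48,36)
river: ρ → (36,24,-25)
river: ρ → (-25,26,35)
river: ρ → (35,44,-16)
river: ρ → (-16,52,23)
river: ρ → (23,40,-28)
river: ρ → (-28,16,35)
river: ρ → (35,54,-9)
river: ρ → (-9,54,35)
river: ρ → (35,16,-28)
river: ρ → (-28,40,23)
river: ρ → (23,52,-16)
river: ρ → (-16,44,35)
river: ρ → (35,26,-25)
ρ-cycle length = 20 (tail of 1 descent step not counted)

20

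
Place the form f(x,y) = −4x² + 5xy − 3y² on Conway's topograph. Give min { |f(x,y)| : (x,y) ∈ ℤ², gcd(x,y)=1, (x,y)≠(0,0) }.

translate: b→3 (≡-5 mod 8), so (4,-5,3)→(4,3,2)
flip: (4,3,2)→(2,-3,4)
translate: b→1 (≡-3 mod 4), so (2,-3,4)→(2,1,3)
reduced (well bottom): (2,1,3) with a≤c, −a<b≤a
well minimum |f| = |-2| = 2 (negative-definite)

2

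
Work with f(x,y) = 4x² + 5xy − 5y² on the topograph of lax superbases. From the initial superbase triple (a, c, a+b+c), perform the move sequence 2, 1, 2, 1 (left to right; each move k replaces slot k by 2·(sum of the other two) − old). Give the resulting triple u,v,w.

start (4,-5,4) = (f(1,0),f(0,1),f(1,1))
replace slot 2: 2·(4+4) − (-5) = 21 → (4,21,4)
replace slot 1: 2·(21+4) − 4 = 46 → (46,21,4)
replace slot 2: 2·(46+4) − 21 = 79 → (46,79,4)
replace slot 1: 2·(79+4) − 46 = 120 → (120,79,4)

120,79,4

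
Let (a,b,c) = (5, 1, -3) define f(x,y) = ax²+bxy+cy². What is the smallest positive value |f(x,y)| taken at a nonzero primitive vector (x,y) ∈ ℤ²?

descent: ρ → (-3,5,3)  [lands on river]
river: ρ → (3,7,-1)
river: ρ → (-1,7,3)
river: ρ → (3,5,-3)
river: ρ → (-3,7,1)
river: ρ → (1,7,-3)
closes: descent 1, river 6
min |a| on river = 1

1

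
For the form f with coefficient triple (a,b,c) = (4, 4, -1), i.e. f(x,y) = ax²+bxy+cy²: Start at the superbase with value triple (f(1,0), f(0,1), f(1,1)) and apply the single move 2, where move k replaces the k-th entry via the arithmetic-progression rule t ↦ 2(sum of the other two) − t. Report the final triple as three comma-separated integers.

start (4,-1,7) = (f(1,0),f(0,1),f(1,1))
replace slot 2: 2·(4+7) − (-1) = 23 → (4,23,7)

4,23,7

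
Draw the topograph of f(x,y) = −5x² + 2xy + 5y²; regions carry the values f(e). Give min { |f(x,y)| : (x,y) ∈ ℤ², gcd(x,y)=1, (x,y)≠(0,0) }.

river: ρ → (5,8,-2)
river: ρ → (-2,8,5)
river: ρ → (5,2,-5)
river: ρ → (-5,8,2)
river: ρ → (2,8,-5)
river: ρ → (-5,2,5)
closes: descent 0, river 6
min |a| on river = 2

2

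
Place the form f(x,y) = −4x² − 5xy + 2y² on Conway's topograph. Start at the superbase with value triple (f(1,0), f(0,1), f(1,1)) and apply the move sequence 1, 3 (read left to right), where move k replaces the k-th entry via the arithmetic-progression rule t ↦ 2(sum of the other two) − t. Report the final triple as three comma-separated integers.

start (-4,2,-7) = (f(1,0),f(0,1),f(1,1))
replace slot 1: 2·(2+(-7)) − (-4) = -6 → (-6,2,-7)
replace slot 3: 2·((-6)+2) − (-7) = -1 → (-6,2,-1)

-6,2,-1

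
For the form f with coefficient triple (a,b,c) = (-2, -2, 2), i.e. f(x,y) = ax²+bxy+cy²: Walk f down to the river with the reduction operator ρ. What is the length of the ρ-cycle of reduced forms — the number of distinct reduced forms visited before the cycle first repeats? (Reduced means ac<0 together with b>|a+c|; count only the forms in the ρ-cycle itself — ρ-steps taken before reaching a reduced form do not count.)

D = 20, ⌊√D⌋ = 4
descent: ρ → (2,2,-2)  [lands on river]
river: ρ → (-2,2,2)
ρ-cycle length = 2 (tail of 1 descent step not counted)

2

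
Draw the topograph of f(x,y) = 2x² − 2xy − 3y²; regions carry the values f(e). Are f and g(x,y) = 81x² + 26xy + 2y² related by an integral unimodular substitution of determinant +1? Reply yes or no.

D₁ = 28, D₂ = 28
river cycle of f (length 4): (-3, 2, 2), (2, 2, -3), (-3, 4, 1), (1, 4, -3)
river cycle of g (length 4): (2, 2, -3), (-3, 4, 1), (1, 4, -3), (-3, 2, 2)
cycles coincide ⇒ equivalent

yes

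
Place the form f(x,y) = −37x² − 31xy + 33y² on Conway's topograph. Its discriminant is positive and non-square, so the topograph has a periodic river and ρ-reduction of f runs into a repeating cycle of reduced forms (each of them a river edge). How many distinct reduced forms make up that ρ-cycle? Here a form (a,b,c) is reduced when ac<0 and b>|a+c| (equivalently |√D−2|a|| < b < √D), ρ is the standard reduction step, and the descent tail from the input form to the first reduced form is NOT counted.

D = 5845, ⌊√D⌋ = 76
descent: ρ → (33,31,-37)  [lands on river]
river: ρ → (-37,43,27)
river: ρ → (27,65,-15)
river: ρ → (-15,55,47)
river: ρ → (47,39,-23)
river: ρ → (-23,53,33)
river: ρ → (33,13,-43)
river: ρ → (-43,73,3)
river: ρ → (3,71,-67)
river: ρ → (-67,63,7)
river: ρ → (7,63,-67)
river: ρ → (-67,71,3)
river: ρ → (3,73,-43)
river: ρ → (-43,13,33)
river: ρ → (33,53,-23)
river: ρ → (-23,39,47)
river: ρ → (47,55,-15)
river: ρ → (-15,65,27)
river: ρ → (27,43,-37)
river: ρ → (-37,31,33)
river: ρ → (33,35,-35)
river: ρ → (-35,35,33)
ρ-cycle length = 22 (tail of 1 descent step not counted)

22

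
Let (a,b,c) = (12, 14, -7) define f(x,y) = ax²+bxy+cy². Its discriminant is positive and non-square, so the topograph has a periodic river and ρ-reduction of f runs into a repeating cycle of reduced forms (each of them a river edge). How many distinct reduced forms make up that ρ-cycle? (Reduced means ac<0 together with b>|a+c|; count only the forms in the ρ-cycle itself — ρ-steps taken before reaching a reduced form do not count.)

D = 532, ⌊√D⌋ = 23
river: ρ → (-7,14,12)
river: ρ → (12,10,-9)
river: ρ → (-9,8,13)
river: ρ → (13,18,-4)
river: ρ → (-4,22,3)
river: ρ → (3,20,-11)
river: ρ → (-11,2,12)
river: ρ → (12,22,-1)
river: ρ → (-1,22,12)
river: ρ → (12,2,-11)
river: ρ → (-11,20,3)
river: ρ → (3,22,-4)
river: ρ → (-4,18,13)
river: ρ → (13,8,-9)
river: ρ → (-9,10,12)
river: ρ → (12,14,-7)
ρ-cycle length = 16 (tail of 0 descent steps not counted)

16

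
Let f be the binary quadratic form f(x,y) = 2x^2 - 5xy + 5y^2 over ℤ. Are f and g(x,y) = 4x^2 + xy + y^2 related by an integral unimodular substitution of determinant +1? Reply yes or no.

D₁ = -15, D₂ = -15
f: translate: b→-1 (≡-5 mod 4), so (2,-5,5)→(2,-1,2)
f: flip: (2,-1,2)→(2,1,2)
f: reduced (well bottom): (2,1,2) with a≤c, −a<b≤a
g: flip: (4,1,1)→(1,-1,4)
g: translate: b→1 (≡-1 mod 2), so (1,-1,4)→(1,1,4)
g: reduced (well bottom): (1,1,4) with a≤c, −a<b≤a
reduced forms (2, 1, 2) vs (1, 1, 4) ⇒ inequivalent

no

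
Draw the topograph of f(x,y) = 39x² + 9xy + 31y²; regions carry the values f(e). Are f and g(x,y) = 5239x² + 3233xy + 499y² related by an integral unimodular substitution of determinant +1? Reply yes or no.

D₁ = -4755, D₂ = -4755
f: flip: (39,9,31)→(31,-9,39)
f: reduced (well bottom): (31,-9,39) with a≤c, −a<b≤a
g: flip: (5239,3233,499)→(499,-3233,5239)
g: translate: b→-239 (≡-3233 mod 998), so (499,-3233,5239)→(499,-239,31)
g: flip: (499,-239,31)→(31,239,499)
g: translate: b→-9 (≡239 mod 62), so (31,239,499)→(31,-9,39)
g: reduced (well bottom): (31,-9,39) with a≤c, −a<b≤a
reduced forms (31, -9, 39) vs (31, -9, 39) ⇒ equivalent

yes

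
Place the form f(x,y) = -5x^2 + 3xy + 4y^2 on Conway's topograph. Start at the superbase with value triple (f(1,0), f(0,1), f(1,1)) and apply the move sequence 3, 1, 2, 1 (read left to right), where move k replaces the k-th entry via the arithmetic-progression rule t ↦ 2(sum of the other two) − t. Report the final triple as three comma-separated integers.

start (-5,4,2) = (f(1,0),f(0,1),f(1,1))
replace slot 3: 2·((-5)+4) − 2 = -4 → (-5,4,-4)
replace slot 1: 2·(4+(-4)) − (-5) = 5 → (5,4,-4)
replace slot 2: 2·(5+(-4)) − 4 = -2 → (5,-2,-4)
replace slot 1: 2·((-2)+(-4)) − 5 = -17 → (-17,-2,-4)

-17,-2,-4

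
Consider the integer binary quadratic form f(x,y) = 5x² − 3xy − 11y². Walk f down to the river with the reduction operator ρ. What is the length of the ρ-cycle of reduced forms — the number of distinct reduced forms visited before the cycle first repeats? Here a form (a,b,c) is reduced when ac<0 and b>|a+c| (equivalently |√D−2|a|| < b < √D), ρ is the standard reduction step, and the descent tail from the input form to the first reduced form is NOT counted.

D = 229, ⌊√D⌋ = 15
descent: ρ → (-11,3,5)
descent: ρ → (5,7,-9)  [lands on river]
river: ρ → (-9,11,3)
river: ρ → (3,13,-5)
river: ρ → (-5,7,9)
river: ρ → (9,11,-3)
river: ρ → (-3,13,5)
ρ-cycle length = 6 (tail of 2 descent steps not counted)

6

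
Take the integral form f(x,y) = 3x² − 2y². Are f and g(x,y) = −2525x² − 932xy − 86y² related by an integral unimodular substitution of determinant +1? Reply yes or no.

D₁ = 24, D₂ = 24
river cycle of f (length 2): (-2, 4, 1), (1, 4, -2)
river cycle of g (length 2): (-2, 4, 1), (1, 4, -2)
cycles coincide ⇒ equivalent

yes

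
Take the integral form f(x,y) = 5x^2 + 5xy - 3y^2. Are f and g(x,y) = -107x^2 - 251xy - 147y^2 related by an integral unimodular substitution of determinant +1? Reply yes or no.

D₁ = 85, D₂ = 85
river cycle of f (length 6): (-3, 7, 3), (3, 5, -5), (-5, 5, 3), (3, 7, -3), (-3, 5, 5), (5, 5, -3)
river cycle of g (length 6): (-3, 7, 3), (3, 5, -5), (-5, 5, 3), (3, 7, -3), (-3, 5, 5), (5, 5, -3)
cycles coincide ⇒ equivalent

yes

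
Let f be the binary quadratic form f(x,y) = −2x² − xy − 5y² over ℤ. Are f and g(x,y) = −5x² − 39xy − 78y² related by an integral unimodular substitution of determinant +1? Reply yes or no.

D₁ = -39, D₂ = -39
f is negative-definite; reduce −f:
−f: reduced (well bottom): (2,1,5) with a≤c, −a<b≤a
flip sign back: reduced form of f is (-2,-1,-5)
g is negative-definite; reduce −g:
−g: translate: b→-1 (≡39 mod 10), so (5,39,78)→(5,-1,2)
−g: flip: (5,-1,2)→(2,1,5)
−g: reduced (well bottom): (2,1,5) with a≤c, −a<b≤a
flip sign back: reduced form of g is (-2,-1,-5)
reduced forms (-2, -1, -5) vs (-2, -1, -5) ⇒ equivalent

yes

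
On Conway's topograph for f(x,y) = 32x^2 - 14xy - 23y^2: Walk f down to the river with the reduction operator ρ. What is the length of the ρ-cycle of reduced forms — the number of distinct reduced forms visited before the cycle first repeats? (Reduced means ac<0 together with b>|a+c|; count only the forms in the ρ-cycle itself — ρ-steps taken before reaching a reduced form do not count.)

D = 3140, ⌊√D⌋ = 56
descent: ρ → (-23,14,32)  [lands on river]
river: ρ → (32,50,-5)
river: ρ → (-5,50,32)
river: ρ → (32,14,-23)
river: ρ → (-23,32,23)
river: ρ → (23,14,-32)
river: ρ → (-32,50,5)
river: ρ → (5,50,-32)
river: ρ → (-32,14,23)
river: ρ → (23,32,-23)
ρ-cycle length = 10 (tail of 1 descent step not counted)

10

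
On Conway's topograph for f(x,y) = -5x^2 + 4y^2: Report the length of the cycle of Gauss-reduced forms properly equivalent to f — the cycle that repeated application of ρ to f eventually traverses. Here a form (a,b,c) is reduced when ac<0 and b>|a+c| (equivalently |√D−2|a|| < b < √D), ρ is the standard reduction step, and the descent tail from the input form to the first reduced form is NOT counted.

D = 80, ⌊√D⌋ = 8
descent: ρ → (4,8,-1)  [lands on river]
river: ρ → (-1,8,4)
ρ-cycle length = 2 (tail of 1 descent step not counted)

2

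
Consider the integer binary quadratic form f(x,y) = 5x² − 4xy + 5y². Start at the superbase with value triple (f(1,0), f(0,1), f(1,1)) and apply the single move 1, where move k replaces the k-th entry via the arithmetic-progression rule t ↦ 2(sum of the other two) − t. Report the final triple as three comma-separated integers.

start (5,5,6) = (f(1,0),f(0,1),f(1,1))
replace slot 1: 2·(5+6) − 5 = 17 → (17,5,6)

17,5,6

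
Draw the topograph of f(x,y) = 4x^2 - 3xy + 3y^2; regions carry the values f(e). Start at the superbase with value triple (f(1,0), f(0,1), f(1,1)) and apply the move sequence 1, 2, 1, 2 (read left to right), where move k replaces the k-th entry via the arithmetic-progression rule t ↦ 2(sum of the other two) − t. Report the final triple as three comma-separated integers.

start (4,3,4) = (f(1,0),f(0,1),f(1,1))
replace slot 1: 2·(3+4) − 4 = 10 → (10,3,4)
replace slot 2: 2·(10+4) − 3 = 25 → (10,25,4)
replace slot 1: 2·(25+4) − 10 = 48 → (48,25,4)
replace slot 2: 2·(48+4) − 25 = 79 → (48,79,4)

48,79,4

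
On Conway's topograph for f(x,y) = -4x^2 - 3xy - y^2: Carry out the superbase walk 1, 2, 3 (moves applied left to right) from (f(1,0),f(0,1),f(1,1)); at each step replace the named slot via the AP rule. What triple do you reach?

start (-4,-1,-8) = (f(1,0),f(0,1),f(1,1))
replace slot 1: 2·((-1)+(-8)) − (-4) = -14 → (-14,-1,-8)
replace slot 2: 2·((-14)+(-8)) − (-1) = -43 → (-14,-43,-8)
replace slot 3: 2·((-14)+(-43)) − (-8) = -106 → (-14,-43,-106)

-14,-43,-106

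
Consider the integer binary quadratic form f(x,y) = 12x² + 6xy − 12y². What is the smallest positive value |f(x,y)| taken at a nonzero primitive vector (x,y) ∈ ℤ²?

river: ρ → (-12,18,6)
river: ρ → (6,18,-12)
river: ρ → (-12,6,12)
river: ρ → (12,18,-6)
river: ρ → (-6,18,12)
river: ρ → (12,6,-12)
closes: descent 0, river 6
min |a| on river = 6

6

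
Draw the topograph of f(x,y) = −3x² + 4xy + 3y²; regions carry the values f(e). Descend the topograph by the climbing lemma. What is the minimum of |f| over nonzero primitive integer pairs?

river: ρ → (3,2,-4)
river: ρ → (-4,6,1)
river: ρ → (1,6,-4)
river: ρ → (-4,2,3)
river: ρ → (3,4,-3)
river: ρ → (-3,2,4)
river: ρ → (4,6,-1)
river: ρ → (-1,6,4)
river: ρ → (4,2,-3)
river: ρ → (-3,4,3)
closes: descent 0, river 10
min |a| on river = 1

1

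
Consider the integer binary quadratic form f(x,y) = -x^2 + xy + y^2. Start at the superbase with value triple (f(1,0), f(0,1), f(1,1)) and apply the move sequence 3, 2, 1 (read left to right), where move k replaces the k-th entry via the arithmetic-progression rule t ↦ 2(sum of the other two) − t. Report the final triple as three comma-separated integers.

start (-1,1,1) = (f(1,0),f(0,1),f(1,1))
replace slot 3: 2·((-1)+1) − 1 = -1 → (-1,1,-1)
replace slot 2: 2·((-1)+(-1)) − 1 = -5 → (-1,-5,-1)
replace slot 1: 2·((-5)+(-1)) − (-1) = -11 → (-11,-5,-1)

-11,-5,-1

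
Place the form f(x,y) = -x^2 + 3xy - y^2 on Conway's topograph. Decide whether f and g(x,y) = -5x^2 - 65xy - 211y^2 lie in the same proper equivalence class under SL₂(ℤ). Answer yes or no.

D₁ = 5, D₂ = 5
river cycle of f (length 2): (-1, 1, 1), (1, 1, -1)
river cycle of g (length 2): (-1, 1, 1), (1, 1, -1)
cycles coincide ⇒ equivalent

yes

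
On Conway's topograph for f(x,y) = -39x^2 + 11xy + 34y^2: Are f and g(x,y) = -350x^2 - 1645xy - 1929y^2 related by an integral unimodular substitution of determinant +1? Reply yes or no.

D₁ = 5425, D₂ = 5425
river cycle of f (length 42): (34, 57, -16), (-16, 71, 6), (6, 73, -4), (-4, 71, 24), (24, 73, -1), (-1, 73, 24), (24, 71, -4), (-4, 73, 6), (6, 71, -16), (-16, 57, 34), … (32 more)
river cycle of g (length 42): (-39, 11, 34), (34, 57, -16), (-16, 71, 6), (6, 73, -4), (-4, 71, 24), (24, 73, -1), (-1, 73, 24), (24, 71, -4), (-4, 73, 6), (6, 71, -16), … (32 more)
cycles coincide ⇒ equivalent

yes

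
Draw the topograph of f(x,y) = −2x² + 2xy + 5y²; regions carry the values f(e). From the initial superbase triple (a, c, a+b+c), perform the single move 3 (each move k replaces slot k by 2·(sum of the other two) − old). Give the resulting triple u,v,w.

start (-2,5,5) = (f(1,0),f(0,1),f(1,1))
replace slot 3: 2·((-2)+5) − 5 = 1 → (-2,5,1)

-2,5,1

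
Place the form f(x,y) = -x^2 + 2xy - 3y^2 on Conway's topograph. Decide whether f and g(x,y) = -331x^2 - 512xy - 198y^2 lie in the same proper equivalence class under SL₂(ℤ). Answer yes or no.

D₁ = -8, D₂ = -8
f is negative-definite; reduce −f:
−f: translate: b→0 (≡-2 mod 2), so (1,-2,3)→(1,0,2)
−f: reduced (well bottom): (1,0,2) with a≤c, −a<b≤a
flip sign back: reduced form of f is (-1,0,-2)
g is negative-definite; reduce −g:
−g: translate: b→-150 (≡512 mod 662), so (331,512,198)→(331,-150,17)
−g: flip: (331,-150,17)→(17,150,331)
−g: translate: b→14 (≡150 mod 34), so (17,150,331)→(17,14,3)
−g: flip: (17,14,3)→(3,-14,17)
−g: translate: b→-2 (≡-14 mod 6), so (3,-14,17)→(3,-2,1)
−g: flip: (3,-2,1)→(1,2,3)
−g: translate: b→0 (≡2 mod 2), so (1,2,3)→(1,0,2)
−g: reduced (well bottom): (1,0,2) with a≤c, −a<b≤a
flip sign back: reduced form of g is (-1,0,-2)
reduced forms (-1, 0, -2) vs (-1, 0, -2) ⇒ equivalent

yes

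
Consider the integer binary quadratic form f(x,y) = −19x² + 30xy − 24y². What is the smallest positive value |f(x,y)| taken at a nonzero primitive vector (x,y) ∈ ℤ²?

translate: b→8 (≡-30 mod 38), so (19,-30,24)→(19,8,13)
flip: (19,8,13)→(13,-8,19)
reduced (well bottom): (13,-8,19) with a≤c, −a<b≤a
well minimum |f| = |-13| = 13 (negative-definite)

13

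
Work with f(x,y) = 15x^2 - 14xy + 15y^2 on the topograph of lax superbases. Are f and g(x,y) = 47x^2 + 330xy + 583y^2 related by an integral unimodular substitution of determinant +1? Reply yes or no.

D₁ = -704, D₂ = -704
f: flip: (15,-14,15)→(15,14,15)
f: reduced (well bottom): (15,14,15) with a≤c, −a<b≤a
g: translate: b→-46 (≡330 mod 94), so (47,330,583)→(47,-46,15)
g: flip: (47,-46,15)→(15,46,47)
g: translate: b→-14 (≡46 mod 30), so (15,46,47)→(15,-14,15)
g: flip: (15,-14,15)→(15,14,15)
g: reduced (well bottom): (15,14,15) with a≤c, −a<b≤a
reduced forms (15, 14, 15) vs (15, 14, 15) ⇒ equivalent

yes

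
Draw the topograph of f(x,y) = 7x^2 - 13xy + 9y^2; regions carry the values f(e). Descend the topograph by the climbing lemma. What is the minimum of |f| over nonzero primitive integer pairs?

translate: b→1 (≡-13 mod 14), so (7,-13,9)→(7,1,3)
flip: (7,1,3)→(3,-1,7)
reduced (well bottom): (3,-1,7) with a≤c, −a<b≤a
well minimum = a = 3

3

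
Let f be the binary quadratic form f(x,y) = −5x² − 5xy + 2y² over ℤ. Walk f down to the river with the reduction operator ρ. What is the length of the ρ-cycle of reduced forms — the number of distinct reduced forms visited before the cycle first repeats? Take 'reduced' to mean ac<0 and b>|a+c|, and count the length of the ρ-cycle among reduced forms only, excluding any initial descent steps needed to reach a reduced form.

D = 65, ⌊√D⌋ = 8
descent: ρ → (2,5,-5)  [lands on river]
river: ρ → (-5,5,2)
river: ρ → (2,7,-2)
river: ρ → (-2,5,5)
river: ρ → (5,5,-2)
river: ρ → (-2,7,2)
ρ-cycle length = 6 (tail of 1 descent step not counted)

6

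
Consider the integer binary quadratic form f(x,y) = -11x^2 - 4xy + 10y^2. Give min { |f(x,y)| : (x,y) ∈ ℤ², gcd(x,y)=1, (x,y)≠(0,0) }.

descent: ρ → (10,4,-11)  [lands on river]
river: ρ → (-11,18,3)
river: ρ → (3,18,-11)
river: ρ → (-11,4,10)
river: ρ → (10,16,-5)
river: ρ → (-5,14,13)
river: ρ → (13,12,-6)
river: ρ → (-6,12,13)
river: ρ → (13,14,-5)
river: ρ → (-5,16,10)
closes: descent 1, river 10
min |a| on river = 3

3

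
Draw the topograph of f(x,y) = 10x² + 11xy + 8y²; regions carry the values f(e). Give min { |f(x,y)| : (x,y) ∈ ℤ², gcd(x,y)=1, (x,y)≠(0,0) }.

translate: b→-9 (≡11 mod 20), so (10,11,8)→(10,-9,7)
flip: (10,-9,7)→(7,9,10)
translate: b→-5 (≡9 mod 14), so (7,9,10)→(7,-5,8)
reduced (well bottom): (7,-5,8) with a≤c, −a<b≤a
well minimum = a = 7

7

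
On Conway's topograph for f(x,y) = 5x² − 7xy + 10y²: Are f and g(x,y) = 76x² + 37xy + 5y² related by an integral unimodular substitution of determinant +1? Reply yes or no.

D₁ = -151, D₂ = -151
f: translate: b→3 (≡-7 mod 10), so (5,-7,10)→(5,3,8)
f: reduced (well bottom): (5,3,8) with a≤c, −a<b≤a
g: flip: (76,37,5)→(5,-37,76)
g: translate: b→3 (≡-37 mod 10), so (5,-37,76)→(5,3,8)
g: reduced (well bottom): (5,3,8) with a≤c, −a<b≤a
reduced forms (5, 3, 8) vs (5, 3, 8) ⇒ equivalent

yes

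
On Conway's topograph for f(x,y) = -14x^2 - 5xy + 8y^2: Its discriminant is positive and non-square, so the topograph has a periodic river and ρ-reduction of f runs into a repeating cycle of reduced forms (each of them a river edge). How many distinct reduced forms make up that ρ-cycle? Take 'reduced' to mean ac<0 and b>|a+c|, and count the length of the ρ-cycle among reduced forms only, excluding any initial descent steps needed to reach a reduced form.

D = 473, ⌊√D⌋ = 21
descent: ρ → (8,21,-1)  [lands on river]
river: ρ → (-1,21,8)
river: ρ → (8,11,-11)
river: ρ → (-11,11,8)
ρ-cycle length = 4 (tail of 1 descent step not counted)

4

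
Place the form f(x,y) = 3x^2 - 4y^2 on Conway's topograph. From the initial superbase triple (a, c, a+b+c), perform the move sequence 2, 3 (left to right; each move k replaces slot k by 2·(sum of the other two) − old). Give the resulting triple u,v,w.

start (3,-4,-1) = (f(1,0),f(0,1),f(1,1))
replace slot 2: 2·(3+(-1)) − (-4) = 8 → (3,8,-1)
replace slot 3: 2·(3+8) − (-1) = 23 → (3,8,23)

3,8,23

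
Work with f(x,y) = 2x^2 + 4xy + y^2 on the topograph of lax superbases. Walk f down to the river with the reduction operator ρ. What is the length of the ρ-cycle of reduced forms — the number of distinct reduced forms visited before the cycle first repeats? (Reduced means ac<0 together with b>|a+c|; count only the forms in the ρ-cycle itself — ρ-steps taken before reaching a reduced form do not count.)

D = 8, ⌊√D⌋ = 2
descent: ρ → (1,2,-1)  [lands on river]
river: ρ → (-1,2,1)
ρ-cycle length = 2 (tail of 1 descent step not counted)

2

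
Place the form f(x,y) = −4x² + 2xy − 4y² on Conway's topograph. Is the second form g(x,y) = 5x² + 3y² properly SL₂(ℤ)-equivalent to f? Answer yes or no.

D₁ = -60, D₂ = -60
f is negative-definite; reduce −f:
−f: flip: (4,-2,4)→(4,2,4)
−f: reduced (well bottom): (4,2,4) with a≤c, −a<b≤a
flip sign back: reduced form of f is (-4,-2,-4)
g: flip: (5,0,3)→(3,0,5)
g: reduced (well bottom): (3,0,5) with a≤c, −a<b≤a
reduced forms (-4, -2, -4) vs (3, 0, 5) ⇒ inequivalent

no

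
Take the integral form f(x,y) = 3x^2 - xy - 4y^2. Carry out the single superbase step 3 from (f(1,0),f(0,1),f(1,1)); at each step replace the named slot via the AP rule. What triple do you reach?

start (3,-4,-2) = (f(1,0),f(0,1),f(1,1))
replace slot 3: 2·(3+(-4)) − (-2) = 0 → (3,-4,0)

3,-4,0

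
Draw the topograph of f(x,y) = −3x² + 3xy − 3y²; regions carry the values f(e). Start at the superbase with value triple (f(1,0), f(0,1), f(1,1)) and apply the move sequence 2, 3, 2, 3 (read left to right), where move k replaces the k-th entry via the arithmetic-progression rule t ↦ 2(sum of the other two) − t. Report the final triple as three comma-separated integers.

start (-3,-3,-3) = (f(1,0),f(0,1),f(1,1))
replace slot 2: 2·((-3)+(-3)) − (-3) = -9 → (-3,-9,-3)
replace slot 3: 2·((-3)+(-9)) − (-3) = -21 → (-3,-9,-21)
replace slot 2: 2·((-3)+(-21)) − (-9) = -39 → (-3,-39,-21)
replace slot 3: 2·((-3)+(-39)) − (-21) = -63 → (-3,-39,-63)

-3,-39,-63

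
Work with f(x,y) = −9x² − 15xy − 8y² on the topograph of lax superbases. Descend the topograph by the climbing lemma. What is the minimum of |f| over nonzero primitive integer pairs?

translate: b→-3 (≡15 mod 18), so (9,15,8)→(9,-3,2)
flip: (9,-3,2)→(2,3,9)
translate: b→-1 (≡3 mod 4), so (2,3,9)→(2,-1,8)
reduced (well bottom): (2,-1,8) with a≤c, −a<b≤a
well minimum |f| = |-2| = 2 (negative-definite)

2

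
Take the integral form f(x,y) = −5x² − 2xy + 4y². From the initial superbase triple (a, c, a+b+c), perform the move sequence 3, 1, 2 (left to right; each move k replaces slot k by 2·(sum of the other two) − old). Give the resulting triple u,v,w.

start (-5,4,-3) = (f(1,0),f(0,1),f(1,1))
replace slot 3: 2·((-5)+4) − (-3) = 1 → (-5,4,1)
replace slot 1: 2·(4+1) − (-5) = 15 → (15,4,1)
replace slot 2: 2·(15+1) − 4 = 28 → (15,28,1)

15,28,1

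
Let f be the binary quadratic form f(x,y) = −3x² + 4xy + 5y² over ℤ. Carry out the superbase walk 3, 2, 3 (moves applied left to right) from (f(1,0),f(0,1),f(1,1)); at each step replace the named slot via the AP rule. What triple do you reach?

start (-3,5,6) = (f(1,0),f(0,1),f(1,1))
replace slot 3: 2·((-3)+5) − 6 = -2 → (-3,5,-2)
replace slot 2: 2·((-3)+(-2)) − 5 = -15 → (-3,-15,-2)
replace slot 3: 2·((-3)+(-15)) − (-2) = -34 → (-3,-15,-34)

-3,-15,-34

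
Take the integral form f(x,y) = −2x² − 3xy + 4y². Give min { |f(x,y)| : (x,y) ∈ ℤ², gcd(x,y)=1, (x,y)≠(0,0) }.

descent: ρ → (4,3,-2)  [lands on river]
river: ρ → (-2,5,2)
river: ρ → (2,3,-4)
river: ρ → (-4,5,1)
river: ρ → (1,5,-4)
river: ρ → (-4,3,2)
river: ρ → (2,5,-2)
river: ρ → (-2,3,4)
river: ρ → (4,5,-1)
river: ρ → (-1,5,4)
closes: descent 1, river 10
min |a| on river = 1

1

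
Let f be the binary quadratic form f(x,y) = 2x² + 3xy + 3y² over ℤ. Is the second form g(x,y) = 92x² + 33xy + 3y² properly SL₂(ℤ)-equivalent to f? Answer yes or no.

D₁ = -15, D₂ = -15
f: translate: b→-1 (≡3 mod 4), so (2,3,3)→(2,-1,2)
f: flip: (2,-1,2)→(2,1,2)
f: reduced (well bottom): (2,1,2) with a≤c, −a<b≤a
g: flip: (92,33,3)→(3,-33,92)
g: translate: b→3 (≡-33 mod 6), so (3,-33,92)→(3,3,2)
g: flip: (3,3,2)→(2,-3,3)
g: translate: b→1 (≡-3 mod 4), so (2,-3,3)→(2,1,2)
g: reduced (well bottom): (2,1,2) with a≤c, −a<b≤a
reduced forms (2, 1, 2) vs (2, 1, 2) ⇒ equivalent

yes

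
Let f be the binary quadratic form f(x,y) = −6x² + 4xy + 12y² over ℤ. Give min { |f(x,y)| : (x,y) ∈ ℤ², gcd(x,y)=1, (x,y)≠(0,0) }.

descent: ρ → (12,-4,-6)
descent: ρ → (-6,16,2)  [lands on river]
river: ρ → (2,16,-6)
river: ρ → (-6,8,10)
river: ρ → (10,12,-4)
river: ρ → (-4,12,10)
river: ρ → (10,8,-6)
closes: descent 2, river 6
min |a| on river = 2

2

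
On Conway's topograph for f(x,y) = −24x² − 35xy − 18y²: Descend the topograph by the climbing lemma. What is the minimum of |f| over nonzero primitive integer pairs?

translate: b→-13 (≡35 mod 48), so (24,35,18)→(24,-13,7)
flip: (24,-13,7)→(7,13,24)
translate: b→-1 (≡13 mod 14), so (7,13,24)→(7,-1,18)
reduced (well bottom): (7,-1,18) with a≤c, −a<b≤a
well minimum |f| = |-7| = 7 (negative-definite)

7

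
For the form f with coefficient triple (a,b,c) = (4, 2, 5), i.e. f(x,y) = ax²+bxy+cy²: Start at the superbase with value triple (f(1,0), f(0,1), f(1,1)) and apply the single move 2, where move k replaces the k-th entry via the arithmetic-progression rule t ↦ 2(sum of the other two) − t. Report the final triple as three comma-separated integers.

start (4,5,11) = (f(1,0),f(0,1),f(1,1))
replace slot 2: 2·(4+11) − 5 = 25 → (4,25,11)

4,25,11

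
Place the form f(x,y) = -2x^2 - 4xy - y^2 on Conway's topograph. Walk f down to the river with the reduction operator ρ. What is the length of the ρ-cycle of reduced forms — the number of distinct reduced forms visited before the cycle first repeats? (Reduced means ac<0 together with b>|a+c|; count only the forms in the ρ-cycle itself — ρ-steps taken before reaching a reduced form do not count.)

D = 8, ⌊√D⌋ = 2
descent: ρ → (-1,2,1)  [lands on river]
river: ρ → (1,2,-1)
ρ-cycle length = 2 (tail of 1 descent step not counted)

2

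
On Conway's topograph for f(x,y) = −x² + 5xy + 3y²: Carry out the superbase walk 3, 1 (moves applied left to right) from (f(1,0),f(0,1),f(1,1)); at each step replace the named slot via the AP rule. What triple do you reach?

start (-1,3,7) = (f(1,0),f(0,1),f(1,1))
replace slot 3: 2·((-1)+3) − 7 = -3 → (-1,3,-3)
replace slot 1: 2·(3+(-3)) − (-1) = 1 → (1,3,-3)

1,3,-3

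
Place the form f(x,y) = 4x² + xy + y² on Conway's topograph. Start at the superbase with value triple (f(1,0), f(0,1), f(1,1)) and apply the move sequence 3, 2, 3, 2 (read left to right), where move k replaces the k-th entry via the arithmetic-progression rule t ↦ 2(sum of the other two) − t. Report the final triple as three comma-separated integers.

start (4,1,6) = (f(1,0),f(0,1),f(1,1))
replace slot 3: 2·(4+1) − 6 = 4 → (4,1,4)
replace slot 2: 2·(4+4) − 1 = 15 → (4,15,4)
replace slot 3: 2·(4+15) − 4 = 34 → (4,15,34)
replace slot 2: 2·(4+34) − 15 = 61 → (4,61,34)

4,61,34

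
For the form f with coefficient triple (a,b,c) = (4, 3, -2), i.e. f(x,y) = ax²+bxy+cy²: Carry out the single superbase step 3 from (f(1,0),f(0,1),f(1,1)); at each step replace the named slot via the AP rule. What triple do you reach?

start (4,-2,5) = (f(1,0),f(0,1),f(1,1))
replace slot 3: 2·(4+(-2)) − 5 = -1 → (4,-2,-1)

4,-2,-1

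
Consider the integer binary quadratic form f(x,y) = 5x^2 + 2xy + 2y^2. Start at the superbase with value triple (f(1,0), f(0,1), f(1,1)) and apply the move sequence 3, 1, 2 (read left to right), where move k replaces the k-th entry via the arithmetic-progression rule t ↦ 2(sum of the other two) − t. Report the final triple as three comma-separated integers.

start (5,2,9) = (f(1,0),f(0,1),f(1,1))
replace slot 3: 2·(5+2) − 9 = 5 → (5,2,5)
replace slot 1: 2·(2+5) − 5 = 9 → (9,2,5)
replace slot 2: 2·(9+5) − 2 = 26 → (9,26,5)

9,26,5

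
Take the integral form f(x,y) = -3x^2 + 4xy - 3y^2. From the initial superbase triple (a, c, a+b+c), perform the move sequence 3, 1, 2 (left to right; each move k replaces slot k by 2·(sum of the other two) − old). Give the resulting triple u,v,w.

start (-3,-3,-2) = (f(1,0),f(0,1),f(1,1))
replace slot 3: 2·((-3)+(-3)) − (-2) = -10 → (-3,-3,-10)
replace slot 1: 2·((-3)+(-10)) − (-3) = -23 → (-23,-3,-10)
replace slot 2: 2·((-23)+(-10)) − (-3) = -63 → (-23,-63,-10)

-23,-63,-10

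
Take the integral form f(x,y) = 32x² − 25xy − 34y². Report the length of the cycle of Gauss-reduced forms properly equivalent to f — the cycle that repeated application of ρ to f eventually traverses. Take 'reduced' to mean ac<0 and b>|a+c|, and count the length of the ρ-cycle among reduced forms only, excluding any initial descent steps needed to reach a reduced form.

D = 4977, ⌊√D⌋ = 70
descent: ρ → (-34,25,32)  [lands on river]
river: ρ → (32,39,-27)
river: ρ → (-27,69,2)
river: ρ → (2,67,-61)
river: ρ → (-61,55,8)
river: ρ → (8,57,-54)
river: ρ → (-54,51,11)
river: ρ → (11,59,-34)
river: ρ → (-34,9,36)
river: ρ → (36,63,-7)
river: ρ → (-7,63,36)
river: ρ → (36,9,-34)
river: ρ → (-34,59,11)
river: ρ → (11,51,-54)
river: ρ → (-54,57,8)
river: ρ → (8,55,-61)
river: ρ → (-61,67,2)
river: ρ → (2,69,-27)
river: ρ → (-27,39,32)
river: ρ → (32,25,-34)
river: ρ → (-34,43,23)
river: ρ → (23,49,-28)
river: ρ → (-28,63,9)
river: ρ → (9,63,-28)
river: ρ → (-28,49,23)
river: ρ → (23,43,-34)
ρ-cycle length = 26 (tail of 1 descent step not counted)

26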